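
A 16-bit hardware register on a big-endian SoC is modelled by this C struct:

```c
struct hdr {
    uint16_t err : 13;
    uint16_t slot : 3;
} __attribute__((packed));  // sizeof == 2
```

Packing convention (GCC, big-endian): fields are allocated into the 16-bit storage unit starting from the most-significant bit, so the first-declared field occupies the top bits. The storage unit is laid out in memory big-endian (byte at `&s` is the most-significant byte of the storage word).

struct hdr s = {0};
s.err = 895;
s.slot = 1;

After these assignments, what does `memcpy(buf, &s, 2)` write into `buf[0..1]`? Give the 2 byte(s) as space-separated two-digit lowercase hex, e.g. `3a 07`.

err:13 = 895 → 0x37f << 3 → word 0x1bf8
slot:3 = 1 → 0x1 << 0 → word 0x1bf9
word = 0x1bf9 → big-endian bytes:
  [0]=0x1b  [1]=0xf9

1b f9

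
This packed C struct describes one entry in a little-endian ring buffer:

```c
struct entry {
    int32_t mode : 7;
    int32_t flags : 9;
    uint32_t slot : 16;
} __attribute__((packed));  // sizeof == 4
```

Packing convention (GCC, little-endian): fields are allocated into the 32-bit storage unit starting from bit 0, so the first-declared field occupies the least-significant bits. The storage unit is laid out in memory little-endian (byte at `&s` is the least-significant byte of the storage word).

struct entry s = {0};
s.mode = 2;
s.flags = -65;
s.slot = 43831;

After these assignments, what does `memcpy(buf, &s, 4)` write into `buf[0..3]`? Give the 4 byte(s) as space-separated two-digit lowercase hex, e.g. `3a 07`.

mode:7 = 2 → 0x2 << 0 → word 0x00000002
flags:9 = -65 → 0x1bf << 7 → word 0x0000df82
slot:16 = 43831 → 0xab37 << 16 → word 0xab37df82
word = 0xab37df82 → little-endian bytes:
  [0]=0x82  [1]=0xdf  [2]=0x37  [3]=0xab

82 df 37 ab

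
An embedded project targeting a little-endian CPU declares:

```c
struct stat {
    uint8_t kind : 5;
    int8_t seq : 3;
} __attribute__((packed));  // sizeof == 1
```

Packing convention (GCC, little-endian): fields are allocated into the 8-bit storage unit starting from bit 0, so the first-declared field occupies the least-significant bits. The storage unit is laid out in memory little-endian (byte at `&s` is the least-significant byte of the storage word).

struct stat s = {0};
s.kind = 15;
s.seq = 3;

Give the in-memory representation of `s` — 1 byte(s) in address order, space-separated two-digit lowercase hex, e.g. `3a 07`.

kind:5 = 15 → 0xf << 0 → word 0x0f
seq:3 = 3 → 0x3 << 5 → word 0x6f
word = 0x6f → little-endian bytes:
  [0]=0x6f

6f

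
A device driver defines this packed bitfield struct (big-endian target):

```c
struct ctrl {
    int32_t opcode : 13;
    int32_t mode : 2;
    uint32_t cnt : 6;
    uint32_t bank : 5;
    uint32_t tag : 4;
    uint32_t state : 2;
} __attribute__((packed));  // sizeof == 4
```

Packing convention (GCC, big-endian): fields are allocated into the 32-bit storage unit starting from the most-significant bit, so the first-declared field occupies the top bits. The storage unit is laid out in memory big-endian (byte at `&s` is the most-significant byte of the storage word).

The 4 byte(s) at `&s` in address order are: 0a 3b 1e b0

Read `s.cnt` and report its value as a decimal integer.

[0]=0x0a [1]=0x3b [2]=0x1e [3]=0xb0 (big-endian) → word 0x0a3b1eb0
opcode [19+:13] = (word>>19) & 0x1fff = 327
mode [17+:2] = (word>>17) & 0x3 = 1
cnt [11+:6] = (word>>11) & 0x3f = 35  ←
bank [6+:5] = (word>>6) & 0x1f = 26
tag [2+:4] = (word>>2) & 0xf = 12
state [0+:2] = (word>>0) & 0x3 = 0

35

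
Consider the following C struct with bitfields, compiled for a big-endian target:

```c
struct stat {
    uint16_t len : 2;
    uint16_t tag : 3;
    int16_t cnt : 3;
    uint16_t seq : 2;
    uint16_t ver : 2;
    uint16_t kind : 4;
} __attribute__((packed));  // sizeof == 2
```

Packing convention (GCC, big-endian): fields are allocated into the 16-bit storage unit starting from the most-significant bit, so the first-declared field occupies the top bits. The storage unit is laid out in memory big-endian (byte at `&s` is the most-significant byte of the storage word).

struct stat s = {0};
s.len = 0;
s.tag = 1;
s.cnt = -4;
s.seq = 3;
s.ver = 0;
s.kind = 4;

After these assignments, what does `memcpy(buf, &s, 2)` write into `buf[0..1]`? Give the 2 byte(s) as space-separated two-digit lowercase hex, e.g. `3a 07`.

[14+:2] len=0 & 0x3 = 0x0; word=0x0000
[11+:3] tag=1 & 0x7 = 0x1; word=0x0800
[8+:3] cnt=-4 & 0x7 = 0x4; word=0x0c00
[6+:2] seq=3 & 0x3 = 0x3; word=0x0cc0
[4+:2] ver=0 & 0x3 = 0x0; word=0x0cc0
[0+:4] kind=4 & 0xf = 0x4; word=0x0cc4
word = 0x0cc4 → big-endian bytes:
  [0]=0x0c  [1]=0xc4

0c c4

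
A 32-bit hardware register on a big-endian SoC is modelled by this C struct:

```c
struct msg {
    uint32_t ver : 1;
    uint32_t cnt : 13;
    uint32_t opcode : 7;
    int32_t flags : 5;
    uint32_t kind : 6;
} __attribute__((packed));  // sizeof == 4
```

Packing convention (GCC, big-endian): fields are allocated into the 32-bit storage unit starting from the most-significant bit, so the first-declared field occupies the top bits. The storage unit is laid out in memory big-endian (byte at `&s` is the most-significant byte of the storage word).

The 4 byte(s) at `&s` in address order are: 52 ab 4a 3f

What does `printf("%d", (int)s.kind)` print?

63

[0]=0x52 [1]=0xab [2]=0x4a [3]=0x3f (big-endian) → word 0x52ab4a3f
ver [31+:1] = (word>>31) & 0x1 = 0
cnt [18+:13] = (word>>18) & 0x1fff = 5290
opcode [11+:7] = (word>>11) & 0x7f = 105
flags [6+:5] = (word>>6) & 0x1f = 8
kind [0+:6] = (word>>0) & 0x3f = 63  ←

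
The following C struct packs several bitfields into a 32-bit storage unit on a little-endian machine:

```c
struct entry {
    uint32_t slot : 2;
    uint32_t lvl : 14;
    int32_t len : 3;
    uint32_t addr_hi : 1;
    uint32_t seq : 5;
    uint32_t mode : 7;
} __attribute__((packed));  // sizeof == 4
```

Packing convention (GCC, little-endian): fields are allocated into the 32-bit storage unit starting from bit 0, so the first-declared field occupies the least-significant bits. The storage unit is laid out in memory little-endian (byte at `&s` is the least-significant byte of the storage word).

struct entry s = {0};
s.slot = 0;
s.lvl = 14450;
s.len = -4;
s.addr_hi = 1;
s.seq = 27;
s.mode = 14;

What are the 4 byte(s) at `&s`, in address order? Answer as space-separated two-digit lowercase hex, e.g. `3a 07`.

slot:2 = 0 → 0x0 << 0 → word 0x00000000
lvl:14 = 14450 → 0x3872 << 2 → word 0x0000e1c8
len:3 = -4 → 0x4 << 16 → word 0x0004e1c8
addr_hi:1 = 1 → 0x1 << 19 → word 0x000ce1c8
seq:5 = 27 → 0x1b << 20 → word 0x01bce1c8
mode:7 = 14 → 0xe << 25 → word 0x1dbce1c8
word = 0x1dbce1c8 → little-endian bytes:
  [0]=0xc8  [1]=0xe1  [2]=0xbc  [3]=0x1d

c8 e1 bc 1d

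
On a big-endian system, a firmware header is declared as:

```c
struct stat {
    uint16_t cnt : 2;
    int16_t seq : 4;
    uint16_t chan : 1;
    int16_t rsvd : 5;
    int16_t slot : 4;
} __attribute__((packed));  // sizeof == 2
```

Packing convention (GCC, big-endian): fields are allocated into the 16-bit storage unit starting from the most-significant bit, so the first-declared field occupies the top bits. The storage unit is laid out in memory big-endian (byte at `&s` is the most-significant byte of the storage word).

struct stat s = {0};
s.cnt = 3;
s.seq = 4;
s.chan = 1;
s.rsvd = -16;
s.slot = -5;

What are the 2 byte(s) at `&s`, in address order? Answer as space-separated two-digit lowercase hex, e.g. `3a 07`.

d3 0b

cnt:2 = 3 → 0x3 << 14 → word 0xc000
seq:4 = 4 → 0x4 << 10 → word 0xd000
chan:1 = 1 → 0x1 << 9 → word 0xd200
rsvd:5 = -16 → 0x10 << 4 → word 0xd300
slot:4 = -5 → 0xb << 0 → word 0xd30b
word = 0xd30b → big-endian bytes:
  [0]=0xd3  [1]=0x0b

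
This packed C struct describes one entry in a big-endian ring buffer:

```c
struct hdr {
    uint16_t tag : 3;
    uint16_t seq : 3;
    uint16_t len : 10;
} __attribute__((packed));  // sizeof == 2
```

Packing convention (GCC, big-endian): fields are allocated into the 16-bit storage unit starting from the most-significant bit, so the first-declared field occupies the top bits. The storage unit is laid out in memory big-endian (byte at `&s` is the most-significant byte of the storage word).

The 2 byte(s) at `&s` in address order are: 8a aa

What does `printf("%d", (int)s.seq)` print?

[0]=0x8a [1]=0xaa (big-endian) → word 0x8aaa
tag:3 @ bit 13 → (0x8aaa>>13)&0x7 = 0x4
seq:3 @ bit 10 → (0x8aaa>>10)&0x7 = 0x2  ←
len:10 @ bit 0 → (0x8aaa>>0)&0x3ff = 0x2aa

2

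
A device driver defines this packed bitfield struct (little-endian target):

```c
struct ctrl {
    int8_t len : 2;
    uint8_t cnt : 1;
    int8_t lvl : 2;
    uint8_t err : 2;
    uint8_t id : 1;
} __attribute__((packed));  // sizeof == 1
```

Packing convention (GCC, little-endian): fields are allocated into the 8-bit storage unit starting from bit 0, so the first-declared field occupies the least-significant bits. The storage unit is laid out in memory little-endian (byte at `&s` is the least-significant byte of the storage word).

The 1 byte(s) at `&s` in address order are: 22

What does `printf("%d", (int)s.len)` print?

[0]=0x22 (little-endian) → word 0x22
len [0+:2] = (word>>0) & 0x3 = 2  ←
cnt [2+:1] = (word>>2) & 0x1 = 0
lvl [3+:2] = (word>>3) & 0x3 = 0
err [5+:2] = (word>>5) & 0x3 = 1
id [7+:1] = (word>>7) & 0x1 = 0
len signed 2b, MSB=1: 2 - 4 = -2

-2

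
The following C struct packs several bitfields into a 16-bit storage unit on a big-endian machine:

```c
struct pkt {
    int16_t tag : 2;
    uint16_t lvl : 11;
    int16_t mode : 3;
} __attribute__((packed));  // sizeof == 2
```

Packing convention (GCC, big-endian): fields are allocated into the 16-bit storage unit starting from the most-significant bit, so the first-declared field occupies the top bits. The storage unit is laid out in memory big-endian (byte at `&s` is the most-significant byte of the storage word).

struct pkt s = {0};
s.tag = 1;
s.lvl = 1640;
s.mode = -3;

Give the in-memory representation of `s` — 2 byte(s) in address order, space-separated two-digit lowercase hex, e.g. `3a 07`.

tag:2 = 1 → 0x1 << 14 → word 0x4000
lvl:11 = 1640 → 0x668 << 3 → word 0x7340
mode:3 = -3 → 0x5 << 0 → word 0x7345
word = 0x7345 → big-endian bytes:
  [0]=0x73  [1]=0x45

73 45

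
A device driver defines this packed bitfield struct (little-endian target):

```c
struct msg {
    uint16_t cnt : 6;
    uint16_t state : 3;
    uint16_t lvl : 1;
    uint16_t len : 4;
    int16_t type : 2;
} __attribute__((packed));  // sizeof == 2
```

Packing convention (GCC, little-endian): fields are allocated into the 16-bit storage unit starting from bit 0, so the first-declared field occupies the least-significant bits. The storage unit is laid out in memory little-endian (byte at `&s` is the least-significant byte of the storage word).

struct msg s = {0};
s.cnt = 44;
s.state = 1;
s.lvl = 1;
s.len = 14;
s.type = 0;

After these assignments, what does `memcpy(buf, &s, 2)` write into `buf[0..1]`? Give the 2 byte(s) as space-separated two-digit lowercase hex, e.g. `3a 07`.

6c 3a

cnt (6b) val=44 bits=0x2c at bit 0: 0x002c
state (3b) val=1 bits=0x1 at bit 6: 0x006c
lvl (1b) val=1 bits=0x1 at bit 9: 0x026c
len (4b) val=14 bits=0xe at bit 10: 0x3a6c
type (2b) val=0 bits=0x0 at bit 14: 0x3a6c
word = 0x3a6c → little-endian bytes:
  [0]=0x6c  [1]=0x3a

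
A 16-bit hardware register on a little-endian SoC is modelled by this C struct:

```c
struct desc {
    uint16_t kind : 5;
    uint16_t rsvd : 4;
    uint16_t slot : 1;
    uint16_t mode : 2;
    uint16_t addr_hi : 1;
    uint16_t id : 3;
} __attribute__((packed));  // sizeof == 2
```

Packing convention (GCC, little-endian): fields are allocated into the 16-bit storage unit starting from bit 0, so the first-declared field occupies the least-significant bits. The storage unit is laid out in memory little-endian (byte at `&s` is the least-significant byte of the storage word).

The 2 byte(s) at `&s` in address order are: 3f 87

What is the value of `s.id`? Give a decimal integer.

[0]=0x3f [1]=0x87 (little-endian) → word 0x873f
kind [0+:5] = (word>>0) & 0x1f = 31
rsvd [5+:4] = (word>>5) & 0xf = 9
slot [9+:1] = (word>>9) & 0x1 = 1
mode [10+:2] = (word>>10) & 0x3 = 1
addr_hi [12+:1] = (word>>12) & 0x1 = 0
id [13+:3] = (word>>13) & 0x7 = 4  ←

4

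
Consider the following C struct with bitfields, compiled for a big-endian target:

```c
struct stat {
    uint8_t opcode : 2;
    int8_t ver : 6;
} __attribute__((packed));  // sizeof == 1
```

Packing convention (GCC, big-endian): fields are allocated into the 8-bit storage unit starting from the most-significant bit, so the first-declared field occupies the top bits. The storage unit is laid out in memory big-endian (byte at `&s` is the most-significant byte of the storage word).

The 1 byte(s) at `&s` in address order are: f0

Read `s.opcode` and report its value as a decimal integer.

3

[0]=0xf0 (big-endian) → word 0xf0
opcode [6+:2] = (word>>6) & 0x3 = 3  ←
ver [0+:6] = (word>>0) & 0x3f = 48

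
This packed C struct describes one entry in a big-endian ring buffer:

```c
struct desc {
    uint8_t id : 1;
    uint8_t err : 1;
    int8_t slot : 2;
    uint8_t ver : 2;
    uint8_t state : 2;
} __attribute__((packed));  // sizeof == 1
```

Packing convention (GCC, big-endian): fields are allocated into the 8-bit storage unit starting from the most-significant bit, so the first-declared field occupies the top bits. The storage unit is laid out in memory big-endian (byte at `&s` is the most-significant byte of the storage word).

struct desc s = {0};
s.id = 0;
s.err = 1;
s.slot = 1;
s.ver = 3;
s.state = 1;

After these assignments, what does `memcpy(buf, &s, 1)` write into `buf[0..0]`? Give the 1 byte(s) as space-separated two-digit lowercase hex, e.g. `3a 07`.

5d

[7+:1] id=0 & 0x1 = 0x0; word=0x00
[6+:1] err=1 & 0x1 = 0x1; word=0x40
[4+:2] slot=1 & 0x3 = 0x1; word=0x50
[2+:2] ver=3 & 0x3 = 0x3; word=0x5c
[0+:2] state=1 & 0x3 = 0x1; word=0x5d
word = 0x5d → big-endian bytes:
  [0]=0x5d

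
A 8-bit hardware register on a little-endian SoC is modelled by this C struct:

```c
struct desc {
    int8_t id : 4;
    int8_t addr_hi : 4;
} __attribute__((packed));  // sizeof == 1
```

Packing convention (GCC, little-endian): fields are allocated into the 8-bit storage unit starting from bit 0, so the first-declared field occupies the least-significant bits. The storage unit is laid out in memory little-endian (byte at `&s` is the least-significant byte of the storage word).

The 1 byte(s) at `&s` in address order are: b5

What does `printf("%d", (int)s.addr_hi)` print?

-5

[0]=0xb5 (little-endian) → word 0xb5
id:4 @ bit 0 → (0xb5>>0)&0xf = 0x5
addr_hi:4 @ bit 4 → (0xb5>>4)&0xf = 0xb  ←
addr_hi signed 4b, MSB=1: 11 - 16 = -5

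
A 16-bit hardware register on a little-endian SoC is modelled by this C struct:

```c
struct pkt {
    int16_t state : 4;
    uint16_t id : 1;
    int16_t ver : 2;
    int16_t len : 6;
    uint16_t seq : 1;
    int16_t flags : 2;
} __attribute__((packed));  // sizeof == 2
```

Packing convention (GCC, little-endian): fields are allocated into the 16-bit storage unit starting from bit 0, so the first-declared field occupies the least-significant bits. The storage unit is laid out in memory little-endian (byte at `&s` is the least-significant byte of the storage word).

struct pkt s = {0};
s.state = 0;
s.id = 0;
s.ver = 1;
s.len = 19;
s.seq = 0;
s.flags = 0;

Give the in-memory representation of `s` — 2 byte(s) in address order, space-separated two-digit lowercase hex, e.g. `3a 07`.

state:4 = 0 → 0x0 << 0 → word 0x0000
id:1 = 0 → 0x0 << 4 → word 0x0000
ver:2 = 1 → 0x1 << 5 → word 0x0020
len:6 = 19 → 0x13 << 7 → word 0x09a0
seq:1 = 0 → 0x0 << 13 → word 0x09a0
flags:2 = 0 → 0x0 << 14 → word 0x09a0
word = 0x09a0 → little-endian bytes:
  [0]=0xa0  [1]=0x09

a0 09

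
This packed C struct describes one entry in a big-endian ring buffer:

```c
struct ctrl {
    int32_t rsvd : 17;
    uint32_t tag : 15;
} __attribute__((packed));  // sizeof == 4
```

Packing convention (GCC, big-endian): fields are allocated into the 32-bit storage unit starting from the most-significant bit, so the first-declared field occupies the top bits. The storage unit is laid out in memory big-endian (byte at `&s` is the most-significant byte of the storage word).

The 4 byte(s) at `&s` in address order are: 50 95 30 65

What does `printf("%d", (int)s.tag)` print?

12389

[0]=0x50 [1]=0x95 [2]=0x30 [3]=0x65 (big-endian) → word 0x50953065
rsvd:17 @ bit 15 → (0x50953065>>15)&0x1ffff = 0xa12a
tag:15 @ bit 0 → (0x50953065>>0)&0x7fff = 0x3065  ←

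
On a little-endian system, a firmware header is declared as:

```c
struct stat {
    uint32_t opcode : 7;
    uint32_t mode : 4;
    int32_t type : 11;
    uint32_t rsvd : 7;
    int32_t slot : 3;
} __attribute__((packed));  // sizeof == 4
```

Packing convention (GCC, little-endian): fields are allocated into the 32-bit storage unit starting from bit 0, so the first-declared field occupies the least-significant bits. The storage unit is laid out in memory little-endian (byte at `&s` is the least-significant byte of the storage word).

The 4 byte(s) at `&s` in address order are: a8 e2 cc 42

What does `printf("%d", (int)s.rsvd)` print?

11

[0]=0xa8 [1]=0xe2 [2]=0xcc [3]=0x42 (little-endian) → word 0x42cce2a8
opcode:7 @ bit 0 → (0x42cce2a8>>0)&0x7f = 0x28
mode:4 @ bit 7 → (0x42cce2a8>>7)&0xf = 0x5
type:11 @ bit 11 → (0x42cce2a8>>11)&0x7ff = 0x19c
rsvd:7 @ bit 22 → (0x42cce2a8>>22)&0x7f = 0xb  ←
slot:3 @ bit 29 → (0x42cce2a8>>29)&0x7 = 0x2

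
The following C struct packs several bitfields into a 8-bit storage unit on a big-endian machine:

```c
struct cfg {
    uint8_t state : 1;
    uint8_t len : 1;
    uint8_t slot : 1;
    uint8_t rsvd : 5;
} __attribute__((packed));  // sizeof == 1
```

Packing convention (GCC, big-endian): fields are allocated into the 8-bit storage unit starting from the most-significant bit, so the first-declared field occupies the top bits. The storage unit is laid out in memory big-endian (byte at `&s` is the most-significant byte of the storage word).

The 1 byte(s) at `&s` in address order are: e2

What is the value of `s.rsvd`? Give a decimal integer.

2

[0]=0xe2 (big-endian) → word 0xe2
state:1 @ bit 7 → (0xe2>>7)&0x1 = 0x1
len:1 @ bit 6 → (0xe2>>6)&0x1 = 0x1
slot:1 @ bit 5 → (0xe2>>5)&0x1 = 0x1
rsvd:5 @ bit 0 → (0xe2>>0)&0x1f = 0x2  ←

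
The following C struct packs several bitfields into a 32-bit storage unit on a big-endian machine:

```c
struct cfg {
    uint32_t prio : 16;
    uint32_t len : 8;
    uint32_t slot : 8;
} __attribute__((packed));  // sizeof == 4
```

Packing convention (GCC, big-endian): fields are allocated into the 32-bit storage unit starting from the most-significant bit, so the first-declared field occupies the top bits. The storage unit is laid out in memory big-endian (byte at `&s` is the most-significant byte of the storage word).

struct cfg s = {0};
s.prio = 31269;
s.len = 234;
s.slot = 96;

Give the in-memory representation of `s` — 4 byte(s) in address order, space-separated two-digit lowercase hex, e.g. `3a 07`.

prio (16b) val=31269 bits=0x7a25 at bit 16: 0x7a250000
len (8b) val=234 bits=0xea at bit 8: 0x7a25ea00
slot (8b) val=96 bits=0x60 at bit 0: 0x7a25ea60
word = 0x7a25ea60 → big-endian bytes:
  [0]=0x7a  [1]=0x25  [2]=0xea  [3]=0x60

7a 25 ea 60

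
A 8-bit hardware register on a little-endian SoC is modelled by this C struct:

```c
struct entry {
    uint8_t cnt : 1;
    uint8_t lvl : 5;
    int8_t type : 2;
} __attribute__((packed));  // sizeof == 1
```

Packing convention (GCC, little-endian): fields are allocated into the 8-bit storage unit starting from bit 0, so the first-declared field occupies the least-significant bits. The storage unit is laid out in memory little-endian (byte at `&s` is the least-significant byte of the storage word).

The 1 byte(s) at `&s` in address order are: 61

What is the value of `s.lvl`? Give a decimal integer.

16

[0]=0x61 (little-endian) → word 0x61
cnt [0+:1] = (word>>0) & 0x1 = 1
lvl [1+:5] = (word>>1) & 0x1f = 16  ←
type [6+:2] = (word>>6) & 0x3 = 1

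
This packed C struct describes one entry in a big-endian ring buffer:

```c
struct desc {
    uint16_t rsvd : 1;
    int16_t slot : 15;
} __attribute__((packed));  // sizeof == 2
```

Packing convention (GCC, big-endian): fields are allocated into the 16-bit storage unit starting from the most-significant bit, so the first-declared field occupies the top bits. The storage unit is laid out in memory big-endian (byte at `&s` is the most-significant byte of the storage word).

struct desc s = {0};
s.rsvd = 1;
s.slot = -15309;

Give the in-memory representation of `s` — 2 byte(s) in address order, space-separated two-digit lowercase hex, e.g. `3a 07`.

rsvd (1b) val=1 bits=0x1 at bit 15: 0x8000
slot (15b) val=-15309 bits=0x4433 at bit 0: 0xc433
word = 0xc433 → big-endian bytes:
  [0]=0xc4  [1]=0x33

c4 33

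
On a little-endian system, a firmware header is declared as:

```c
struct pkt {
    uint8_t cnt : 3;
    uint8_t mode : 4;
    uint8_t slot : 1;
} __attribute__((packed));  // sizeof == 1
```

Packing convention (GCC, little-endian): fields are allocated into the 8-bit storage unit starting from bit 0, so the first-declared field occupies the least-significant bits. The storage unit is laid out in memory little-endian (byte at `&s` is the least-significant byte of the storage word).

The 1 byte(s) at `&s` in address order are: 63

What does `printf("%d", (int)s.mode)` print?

12

[0]=0x63 (little-endian) → word 0x63
cnt [0+:3] = (word>>0) & 0x7 = 3
mode [3+:4] = (word>>3) & 0xf = 12  ←
slot [7+:1] = (word>>7) & 0x1 = 0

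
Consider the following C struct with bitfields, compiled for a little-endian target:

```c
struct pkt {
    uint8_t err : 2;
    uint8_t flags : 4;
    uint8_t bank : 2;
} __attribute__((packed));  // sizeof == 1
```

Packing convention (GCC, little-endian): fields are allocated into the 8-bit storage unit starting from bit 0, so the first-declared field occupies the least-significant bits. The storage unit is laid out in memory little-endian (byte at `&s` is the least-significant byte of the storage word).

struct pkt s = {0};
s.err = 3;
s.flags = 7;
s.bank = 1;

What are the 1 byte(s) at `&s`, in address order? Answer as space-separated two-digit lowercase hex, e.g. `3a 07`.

5f

err:2 = 3 → 0x3 << 0 → word 0x03
flags:4 = 7 → 0x7 << 2 → word 0x1f
bank:2 = 1 → 0x1 << 6 → word 0x5f
word = 0x5f → little-endian bytes:
  [0]=0x5f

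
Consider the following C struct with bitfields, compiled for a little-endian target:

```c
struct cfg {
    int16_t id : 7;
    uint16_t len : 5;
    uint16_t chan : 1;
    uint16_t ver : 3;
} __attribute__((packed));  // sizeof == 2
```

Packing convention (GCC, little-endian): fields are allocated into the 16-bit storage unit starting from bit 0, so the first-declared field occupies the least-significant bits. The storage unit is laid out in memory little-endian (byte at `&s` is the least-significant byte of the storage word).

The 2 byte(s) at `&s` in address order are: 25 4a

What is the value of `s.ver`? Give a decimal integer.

[0]=0x25 [1]=0x4a (little-endian) → word 0x4a25
id:7 @ bit 0 → (0x4a25>>0)&0x7f = 0x25
len:5 @ bit 7 → (0x4a25>>7)&0x1f = 0x14
chan:1 @ bit 12 → (0x4a25>>12)&0x1 = 0x0
ver:3 @ bit 13 → (0x4a25>>13)&0x7 = 0x2  ←

2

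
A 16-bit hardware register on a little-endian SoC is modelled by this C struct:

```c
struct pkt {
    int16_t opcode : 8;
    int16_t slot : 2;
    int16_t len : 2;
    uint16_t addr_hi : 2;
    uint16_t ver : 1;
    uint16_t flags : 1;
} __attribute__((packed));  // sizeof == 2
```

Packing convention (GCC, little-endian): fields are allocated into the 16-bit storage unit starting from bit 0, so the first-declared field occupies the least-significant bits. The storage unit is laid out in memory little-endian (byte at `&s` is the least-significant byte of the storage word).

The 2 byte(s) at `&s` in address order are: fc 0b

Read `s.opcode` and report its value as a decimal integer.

[0]=0xfc [1]=0x0b (little-endian) → word 0x0bfc
opcode [0+:8] = (word>>0) & 0xff = 252  ←
slot [8+:2] = (word>>8) & 0x3 = 3
len [10+:2] = (word>>10) & 0x3 = 2
addr_hi [12+:2] = (word>>12) & 0x3 = 0
ver [14+:1] = (word>>14) & 0x1 = 0
flags [15+:1] = (word>>15) & 0x1 = 0
opcode signed 8b, MSB=1: 252 - 256 = -4

-4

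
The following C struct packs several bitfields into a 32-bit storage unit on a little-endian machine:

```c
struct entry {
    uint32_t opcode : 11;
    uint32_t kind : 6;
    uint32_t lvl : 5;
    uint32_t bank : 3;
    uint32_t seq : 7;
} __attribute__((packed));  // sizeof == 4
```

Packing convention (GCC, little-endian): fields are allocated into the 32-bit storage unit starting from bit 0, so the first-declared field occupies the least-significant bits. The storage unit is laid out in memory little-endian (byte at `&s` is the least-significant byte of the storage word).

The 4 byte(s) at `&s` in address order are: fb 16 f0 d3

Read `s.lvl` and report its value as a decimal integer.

24

[0]=0xfb [1]=0x16 [2]=0xf0 [3]=0xd3 (little-endian) → word 0xd3f016fb
opcode:11 @ bit 0 → (0xd3f016fb>>0)&0x7ff = 0x6fb
kind:6 @ bit 11 → (0xd3f016fb>>11)&0x3f = 0x2
lvl:5 @ bit 17 → (0xd3f016fb>>17)&0x1f = 0x18  ←
bank:3 @ bit 22 → (0xd3f016fb>>22)&0x7 = 0x7
seq:7 @ bit 25 → (0xd3f016fb>>25)&0x7f = 0x69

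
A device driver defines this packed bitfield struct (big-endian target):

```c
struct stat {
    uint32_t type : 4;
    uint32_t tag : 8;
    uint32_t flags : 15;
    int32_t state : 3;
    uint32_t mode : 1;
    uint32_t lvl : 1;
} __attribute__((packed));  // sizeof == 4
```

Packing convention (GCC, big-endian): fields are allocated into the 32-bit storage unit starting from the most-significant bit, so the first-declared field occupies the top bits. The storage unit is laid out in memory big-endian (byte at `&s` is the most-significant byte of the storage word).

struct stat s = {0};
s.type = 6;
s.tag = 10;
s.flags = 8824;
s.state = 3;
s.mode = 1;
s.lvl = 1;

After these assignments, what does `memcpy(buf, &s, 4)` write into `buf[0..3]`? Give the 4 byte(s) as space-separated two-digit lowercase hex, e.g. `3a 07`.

[28+:4] type=6 & 0xf = 0x6; word=0x60000000
[20+:8] tag=10 & 0xff = 0xa; word=0x60a00000
[5+:15] flags=8824 & 0x7fff = 0x2278; word=0x60a44f00
[2+:3] state=3 & 0x7 = 0x3; word=0x60a44f0c
[1+:1] mode=1 & 0x1 = 0x1; word=0x60a44f0e
[0+:1] lvl=1 & 0x1 = 0x1; word=0x60a44f0f
word = 0x60a44f0f → big-endian bytes:
  [0]=0x60  [1]=0xa4  [2]=0x4f  [3]=0x0f

60 a4 4f 0f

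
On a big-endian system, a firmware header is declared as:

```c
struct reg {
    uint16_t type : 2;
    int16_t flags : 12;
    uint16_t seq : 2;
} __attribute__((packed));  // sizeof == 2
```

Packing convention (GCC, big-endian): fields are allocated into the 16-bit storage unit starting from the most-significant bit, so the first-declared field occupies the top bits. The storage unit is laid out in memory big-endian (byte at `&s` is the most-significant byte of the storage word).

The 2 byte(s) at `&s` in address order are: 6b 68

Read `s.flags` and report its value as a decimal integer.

-1318

[0]=0x6b [1]=0x68 (big-endian) → word 0x6b68
type [14+:2] = (word>>14) & 0x3 = 1
flags [2+:12] = (word>>2) & 0xfff = 2778  ←
seq [0+:2] = (word>>0) & 0x3 = 0
flags signed 12b, MSB=1: 2778 - 4096 = -1318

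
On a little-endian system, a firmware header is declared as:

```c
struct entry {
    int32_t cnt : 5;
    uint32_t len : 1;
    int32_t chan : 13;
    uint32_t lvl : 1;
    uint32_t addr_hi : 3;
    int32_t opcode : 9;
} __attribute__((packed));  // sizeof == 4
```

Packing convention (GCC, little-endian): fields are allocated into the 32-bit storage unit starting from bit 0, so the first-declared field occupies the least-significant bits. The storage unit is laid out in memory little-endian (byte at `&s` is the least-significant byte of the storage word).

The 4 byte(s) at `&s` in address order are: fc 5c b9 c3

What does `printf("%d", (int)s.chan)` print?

[0]=0xfc [1]=0x5c [2]=0xb9 [3]=0xc3 (little-endian) → word 0xc3b95cfc
cnt:5 @ bit 0 → (0xc3b95cfc>>0)&0x1f = 0x1c
len:1 @ bit 5 → (0xc3b95cfc>>5)&0x1 = 0x1
chan:13 @ bit 6 → (0xc3b95cfc>>6)&0x1fff = 0x573  ←
lvl:1 @ bit 19 → (0xc3b95cfc>>19)&0x1 = 0x1
addr_hi:3 @ bit 20 → (0xc3b95cfc>>20)&0x7 = 0x3
opcode:9 @ bit 23 → (0xc3b95cfc>>23)&0x1ff = 0x187
chan signed 13b, MSB=0: value = 1395

1395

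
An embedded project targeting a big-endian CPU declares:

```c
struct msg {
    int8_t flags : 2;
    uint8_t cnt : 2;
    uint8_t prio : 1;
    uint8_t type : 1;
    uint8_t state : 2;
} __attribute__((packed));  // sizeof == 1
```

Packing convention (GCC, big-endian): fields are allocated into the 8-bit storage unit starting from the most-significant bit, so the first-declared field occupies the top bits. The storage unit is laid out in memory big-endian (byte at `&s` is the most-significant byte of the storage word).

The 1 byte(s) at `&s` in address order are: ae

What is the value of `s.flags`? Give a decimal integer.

-2

[0]=0xae (big-endian) → word 0xae
flags [6+:2] = (word>>6) & 0x3 = 2  ←
cnt [4+:2] = (word>>4) & 0x3 = 2
prio [3+:1] = (word>>3) & 0x1 = 1
type [2+:1] = (word>>2) & 0x1 = 1
state [0+:2] = (word>>0) & 0x3 = 2
flags signed 2b, MSB=1: 2 - 4 = -2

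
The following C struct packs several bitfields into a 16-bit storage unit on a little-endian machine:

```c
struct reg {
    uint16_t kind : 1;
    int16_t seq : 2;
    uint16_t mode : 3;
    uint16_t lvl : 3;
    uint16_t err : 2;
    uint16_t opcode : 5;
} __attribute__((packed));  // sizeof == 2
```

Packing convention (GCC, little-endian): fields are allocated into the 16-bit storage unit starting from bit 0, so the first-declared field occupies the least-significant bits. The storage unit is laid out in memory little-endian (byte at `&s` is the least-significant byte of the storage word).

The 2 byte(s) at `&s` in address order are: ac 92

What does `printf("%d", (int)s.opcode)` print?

18

[0]=0xac [1]=0x92 (little-endian) → word 0x92ac
kind:1 @ bit 0 → (0x92ac>>0)&0x1 = 0x0
seq:2 @ bit 1 → (0x92ac>>1)&0x3 = 0x2
mode:3 @ bit 3 → (0x92ac>>3)&0x7 = 0x5
lvl:3 @ bit 6 → (0x92ac>>6)&0x7 = 0x2
err:2 @ bit 9 → (0x92ac>>9)&0x3 = 0x1
opcode:5 @ bit 11 → (0x92ac>>11)&0x1f = 0x12  ←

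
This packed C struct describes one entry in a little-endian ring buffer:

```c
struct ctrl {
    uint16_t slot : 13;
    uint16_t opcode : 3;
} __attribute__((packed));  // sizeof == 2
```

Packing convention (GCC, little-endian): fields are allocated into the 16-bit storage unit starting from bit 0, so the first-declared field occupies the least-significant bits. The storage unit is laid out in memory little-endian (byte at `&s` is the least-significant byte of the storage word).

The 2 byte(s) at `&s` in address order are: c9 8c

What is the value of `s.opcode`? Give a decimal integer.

4

[0]=0xc9 [1]=0x8c (little-endian) → word 0x8cc9
slot:13 @ bit 0 → (0x8cc9>>0)&0x1fff = 0xcc9
opcode:3 @ bit 13 → (0x8cc9>>13)&0x7 = 0x4  ←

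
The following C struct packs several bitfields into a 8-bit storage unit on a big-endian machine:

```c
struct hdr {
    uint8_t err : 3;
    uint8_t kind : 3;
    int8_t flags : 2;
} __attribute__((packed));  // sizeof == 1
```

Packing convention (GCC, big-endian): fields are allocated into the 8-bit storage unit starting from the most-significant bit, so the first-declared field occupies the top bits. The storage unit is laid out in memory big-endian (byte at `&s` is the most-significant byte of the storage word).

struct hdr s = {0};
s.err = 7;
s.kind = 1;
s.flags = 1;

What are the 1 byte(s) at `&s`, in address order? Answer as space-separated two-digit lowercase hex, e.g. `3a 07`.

[5+:3] err=7 & 0x7 = 0x7; word=0xe0
[2+:3] kind=1 & 0x7 = 0x1; word=0xe4
[0+:2] flags=1 & 0x3 = 0x1; word=0xe5
word = 0xe5 → big-endian bytes:
  [0]=0xe5

e5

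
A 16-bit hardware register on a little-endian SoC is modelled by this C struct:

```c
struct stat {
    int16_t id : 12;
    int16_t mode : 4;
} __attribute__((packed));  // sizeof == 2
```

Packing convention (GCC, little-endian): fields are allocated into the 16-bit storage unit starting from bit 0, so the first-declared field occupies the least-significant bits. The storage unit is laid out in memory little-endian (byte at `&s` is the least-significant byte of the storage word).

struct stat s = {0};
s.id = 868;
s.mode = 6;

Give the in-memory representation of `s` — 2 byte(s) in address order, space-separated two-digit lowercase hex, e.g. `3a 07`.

id (12b) val=868 bits=0x364 at bit 0: 0x0364
mode (4b) val=6 bits=0x6 at bit 12: 0x6364
word = 0x6364 → little-endian bytes:
  [0]=0x64  [1]=0x63

64 63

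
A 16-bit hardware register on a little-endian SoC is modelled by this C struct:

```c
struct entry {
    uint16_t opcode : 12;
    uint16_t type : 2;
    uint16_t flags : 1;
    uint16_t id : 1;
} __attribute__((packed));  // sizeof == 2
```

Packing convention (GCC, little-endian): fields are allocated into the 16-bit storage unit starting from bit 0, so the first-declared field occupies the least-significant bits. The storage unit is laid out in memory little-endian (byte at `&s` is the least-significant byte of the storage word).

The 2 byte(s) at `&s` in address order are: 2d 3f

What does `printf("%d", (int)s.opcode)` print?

[0]=0x2d [1]=0x3f (little-endian) → word 0x3f2d
opcode:12 @ bit 0 → (0x3f2d>>0)&0xfff = 0xf2d  ←
type:2 @ bit 12 → (0x3f2d>>12)&0x3 = 0x3
flags:1 @ bit 14 → (0x3f2d>>14)&0x1 = 0x0
id:1 @ bit 15 → (0x3f2d>>15)&0x1 = 0x0

3885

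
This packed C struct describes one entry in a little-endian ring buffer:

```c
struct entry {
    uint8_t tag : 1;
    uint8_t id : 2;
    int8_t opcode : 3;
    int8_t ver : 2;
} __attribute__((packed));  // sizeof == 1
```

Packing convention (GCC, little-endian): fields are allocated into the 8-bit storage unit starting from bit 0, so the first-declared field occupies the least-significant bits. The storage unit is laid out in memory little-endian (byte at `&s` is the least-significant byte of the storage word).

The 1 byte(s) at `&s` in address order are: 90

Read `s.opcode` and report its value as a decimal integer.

[0]=0x90 (little-endian) → word 0x90
tag [0+:1] = (word>>0) & 0x1 = 0
id [1+:2] = (word>>1) & 0x3 = 0
opcode [3+:3] = (word>>3) & 0x7 = 2  ←
ver [6+:2] = (word>>6) & 0x3 = 2
opcode signed 3b, MSB=0: value = 2

2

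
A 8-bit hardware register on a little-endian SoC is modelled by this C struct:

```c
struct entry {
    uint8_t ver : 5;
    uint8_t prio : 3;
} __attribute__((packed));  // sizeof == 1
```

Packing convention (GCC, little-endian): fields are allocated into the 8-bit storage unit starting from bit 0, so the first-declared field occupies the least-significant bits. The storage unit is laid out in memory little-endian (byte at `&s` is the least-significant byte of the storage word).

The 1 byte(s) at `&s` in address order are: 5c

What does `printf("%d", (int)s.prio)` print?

[0]=0x5c (little-endian) → word 0x5c
ver:5 @ bit 0 → (0x5c>>0)&0x1f = 0x1c
prio:3 @ bit 5 → (0x5c>>5)&0x7 = 0x2  ←

2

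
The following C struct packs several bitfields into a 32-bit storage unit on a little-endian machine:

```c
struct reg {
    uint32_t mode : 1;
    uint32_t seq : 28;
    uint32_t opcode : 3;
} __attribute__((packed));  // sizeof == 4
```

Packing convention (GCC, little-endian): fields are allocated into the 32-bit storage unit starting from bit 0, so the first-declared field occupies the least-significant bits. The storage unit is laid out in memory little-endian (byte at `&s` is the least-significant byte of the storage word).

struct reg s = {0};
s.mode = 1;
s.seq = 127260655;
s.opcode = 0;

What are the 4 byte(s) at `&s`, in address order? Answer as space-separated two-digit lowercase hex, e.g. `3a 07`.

[0+:1] mode=1 & 0x1 = 0x1; word=0x00000001
[1+:28] seq=127260655 & 0xfffffff = 0x795d7ef; word=0x0f2bafdf
[29+:3] opcode=0 & 0x7 = 0x0; word=0x0f2bafdf
word = 0x0f2bafdf → little-endian bytes:
  [0]=0xdf  [1]=0xaf  [2]=0x2b  [3]=0x0f

df af 2b 0f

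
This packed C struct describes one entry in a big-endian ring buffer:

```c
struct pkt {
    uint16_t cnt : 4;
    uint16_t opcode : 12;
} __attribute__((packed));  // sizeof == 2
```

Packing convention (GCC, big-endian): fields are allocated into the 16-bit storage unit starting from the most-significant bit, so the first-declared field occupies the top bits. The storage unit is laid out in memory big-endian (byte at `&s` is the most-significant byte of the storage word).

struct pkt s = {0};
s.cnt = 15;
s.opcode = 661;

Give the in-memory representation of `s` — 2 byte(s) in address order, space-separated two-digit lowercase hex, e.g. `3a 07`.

f2 95

[12+:4] cnt=15 & 0xf = 0xf; word=0xf000
[0+:12] opcode=661 & 0xfff = 0x295; word=0xf295
word = 0xf295 → big-endian bytes:
  [0]=0xf2  [1]=0x95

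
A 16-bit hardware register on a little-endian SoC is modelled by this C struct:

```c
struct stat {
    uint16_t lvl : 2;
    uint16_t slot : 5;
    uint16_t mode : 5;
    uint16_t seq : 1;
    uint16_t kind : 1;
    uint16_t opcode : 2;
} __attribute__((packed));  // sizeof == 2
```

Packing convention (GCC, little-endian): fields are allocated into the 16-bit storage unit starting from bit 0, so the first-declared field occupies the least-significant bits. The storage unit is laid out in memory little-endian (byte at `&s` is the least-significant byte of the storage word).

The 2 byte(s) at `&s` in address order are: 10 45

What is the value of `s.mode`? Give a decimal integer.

10

[0]=0x10 [1]=0x45 (little-endian) → word 0x4510
lvl [0+:2] = (word>>0) & 0x3 = 0
slot [2+:5] = (word>>2) & 0x1f = 4
mode [7+:5] = (word>>7) & 0x1f = 10  ←
seq [12+:1] = (word>>12) & 0x1 = 0
kind [13+:1] = (word>>13) & 0x1 = 0
opcode [14+:2] = (word>>14) & 0x3 = 1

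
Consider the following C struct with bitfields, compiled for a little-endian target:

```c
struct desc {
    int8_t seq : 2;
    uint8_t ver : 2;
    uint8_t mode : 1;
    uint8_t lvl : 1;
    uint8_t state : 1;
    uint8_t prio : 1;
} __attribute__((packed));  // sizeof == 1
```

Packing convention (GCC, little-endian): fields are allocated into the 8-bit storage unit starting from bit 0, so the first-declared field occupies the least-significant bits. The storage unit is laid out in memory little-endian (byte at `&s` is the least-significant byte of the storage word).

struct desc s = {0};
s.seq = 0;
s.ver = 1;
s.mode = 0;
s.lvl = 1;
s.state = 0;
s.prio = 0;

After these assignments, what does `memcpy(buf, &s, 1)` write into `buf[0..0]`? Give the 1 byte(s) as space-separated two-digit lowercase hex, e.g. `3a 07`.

24

[0+:2] seq=0 & 0x3 = 0x0; word=0x00
[2+:2] ver=1 & 0x3 = 0x1; word=0x04
[4+:1] mode=0 & 0x1 = 0x0; word=0x04
[5+:1] lvl=1 & 0x1 = 0x1; word=0x24
[6+:1] state=0 & 0x1 = 0x0; word=0x24
[7+:1] prio=0 & 0x1 = 0x0; word=0x24
word = 0x24 → little-endian bytes:
  [0]=0x24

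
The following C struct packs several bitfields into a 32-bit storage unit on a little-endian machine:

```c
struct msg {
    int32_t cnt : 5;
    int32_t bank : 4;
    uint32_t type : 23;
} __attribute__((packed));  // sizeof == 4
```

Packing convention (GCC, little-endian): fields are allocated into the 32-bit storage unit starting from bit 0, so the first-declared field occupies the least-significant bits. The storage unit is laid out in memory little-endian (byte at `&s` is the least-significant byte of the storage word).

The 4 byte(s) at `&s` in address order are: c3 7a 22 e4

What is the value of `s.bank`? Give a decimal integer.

6

[0]=0xc3 [1]=0x7a [2]=0x22 [3]=0xe4 (little-endian) → word 0xe4227ac3
cnt:5 @ bit 0 → (0xe4227ac3>>0)&0x1f = 0x3
bank:4 @ bit 5 → (0xe4227ac3>>5)&0xf = 0x6  ←
type:23 @ bit 9 → (0xe4227ac3>>9)&0x7fffff = 0x72113d
bank signed 4b, MSB=0: value = 6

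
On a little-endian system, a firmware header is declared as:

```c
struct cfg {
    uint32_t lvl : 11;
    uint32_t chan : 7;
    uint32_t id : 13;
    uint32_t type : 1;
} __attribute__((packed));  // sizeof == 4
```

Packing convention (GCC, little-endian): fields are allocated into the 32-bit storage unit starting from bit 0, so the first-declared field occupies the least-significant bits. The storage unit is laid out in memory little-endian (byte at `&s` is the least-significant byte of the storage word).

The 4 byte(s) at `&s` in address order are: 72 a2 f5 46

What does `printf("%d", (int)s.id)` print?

[0]=0x72 [1]=0xa2 [2]=0xf5 [3]=0x46 (little-endian) → word 0x46f5a272
lvl:11 @ bit 0 → (0x46f5a272>>0)&0x7ff = 0x272
chan:7 @ bit 11 → (0x46f5a272>>11)&0x7f = 0x34
id:13 @ bit 18 → (0x46f5a272>>18)&0x1fff = 0x11bd  ←
type:1 @ bit 31 → (0x46f5a272>>31)&0x1 = 0x0

4541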